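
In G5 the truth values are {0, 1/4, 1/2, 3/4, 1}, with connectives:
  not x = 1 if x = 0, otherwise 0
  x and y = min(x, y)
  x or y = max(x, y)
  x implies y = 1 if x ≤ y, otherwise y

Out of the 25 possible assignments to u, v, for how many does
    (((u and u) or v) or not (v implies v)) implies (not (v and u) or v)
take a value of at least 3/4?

value 1: 19 assignments (counts)
value 3/4: 1 assignment (counts)
value 1/2: 2 assignments
value 1/4: 3 assignments
So 20 of the 25 assignments meet the threshold.

20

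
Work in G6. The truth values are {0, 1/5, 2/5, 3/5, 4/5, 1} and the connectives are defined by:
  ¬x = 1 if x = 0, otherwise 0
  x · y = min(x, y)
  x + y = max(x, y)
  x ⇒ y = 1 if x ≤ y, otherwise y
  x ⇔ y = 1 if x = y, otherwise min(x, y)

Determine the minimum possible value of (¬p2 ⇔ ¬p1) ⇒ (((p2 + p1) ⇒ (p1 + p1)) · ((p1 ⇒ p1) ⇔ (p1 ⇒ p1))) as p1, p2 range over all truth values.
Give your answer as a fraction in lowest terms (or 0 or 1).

1/5

Take p1 = 1/5, p2 = 2/5:
¬p2 = ¬2/5 = 0
¬p1 = ¬1/5 = 0
¬p2 ⇔ ¬p1 = 0 ⇔ 0 = 1
p2 + p1 = 2/5 + 1/5 = 2/5
p1 + p1 = 1/5 + 1/5 = 1/5
(p2 + p1) ⇒ (p1 + p1) = 2/5 ⇒ 1/5 = 1/5
p1 ⇒ p1 = 1/5 ⇒ 1/5 = 1
p1 ⇒ p1 = 1/5 ⇒ 1/5 = 1
(p1 ⇒ p1) ⇔ (p1 ⇒ p1) = 1 ⇔ 1 = 1
((p2 + p1) ⇒ (p1 + p1)) · ((p1 ⇒ p1) ⇔ (p1 ⇒ p1)) = 1/5 · 1 = 1/5
(¬p2 ⇔ ¬p1) ⇒ (((p2 + p1) ⇒ (p1 + p1)) · ((p1 ⇒ p1) ⇔ (p1 ⇒ p1))) = 1 ⇒ 1/5 = 1/5
No assignment yields a value below 1/5, so this is the minimum.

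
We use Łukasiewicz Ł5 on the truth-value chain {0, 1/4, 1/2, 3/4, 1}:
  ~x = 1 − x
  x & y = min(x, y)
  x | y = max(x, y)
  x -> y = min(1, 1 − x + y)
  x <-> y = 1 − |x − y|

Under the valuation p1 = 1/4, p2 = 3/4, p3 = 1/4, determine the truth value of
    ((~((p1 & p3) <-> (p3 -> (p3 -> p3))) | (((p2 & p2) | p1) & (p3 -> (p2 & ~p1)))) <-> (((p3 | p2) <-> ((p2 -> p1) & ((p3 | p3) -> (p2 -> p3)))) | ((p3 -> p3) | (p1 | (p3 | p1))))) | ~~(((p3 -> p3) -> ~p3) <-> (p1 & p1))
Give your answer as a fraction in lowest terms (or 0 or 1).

p1 & p3 = 1/4 & 1/4 = 1/4
p3 -> p3 = 1/4 -> 1/4 = 1
p3 -> (p3 -> p3) = 1/4 -> 1 = 1
(p1 & p3) <-> (p3 -> (p3 -> p3)) = 1/4 <-> 1 = 1/4
~((p1 & p3) <-> (p3 -> (p3 -> p3))) = ~1/4 = 3/4
p2 & p2 = 3/4 & 3/4 = 3/4
(p2 & p2) | p1 = 3/4 | 1/4 = 3/4
~p1 = ~1/4 = 3/4
p2 & ~p1 = 3/4 & 3/4 = 3/4
p3 -> (p2 & ~p1) = 1/4 -> 3/4 = 1
((p2 & p2) | p1) & (p3 -> (p2 & ~p1)) = 3/4 & 1 = 3/4
~((p1 & p3) <-> (p3 -> (p3 -> p3))) | (((p2 & p2) | p1) & (p3 -> (p2 & ~p1))) = 3/4 | 3/4 = 3/4
p3 | p2 = 1/4 | 3/4 = 3/4
p2 -> p1 = 3/4 -> 1/4 = 1/2
p3 | p3 = 1/4 | 1/4 = 1/4
p2 -> p3 = 3/4 -> 1/4 = 1/2
(p3 | p3) -> (p2 -> p3) = 1/4 -> 1/2 = 1
(p2 -> p1) & ((p3 | p3) -> (p2 -> p3)) = 1/2 & 1 = 1/2
(p3 | p2) <-> ((p2 -> p1) & ((p3 | p3) -> (p2 -> p3))) = 3/4 <-> 1/2 = 3/4
p3 -> p3 = 1/4 -> 1/4 = 1
p3 | p1 = 1/4 | 1/4 = 1/4
p1 | (p3 | p1) = 1/4 | 1/4 = 1/4
(p3 -> p3) | (p1 | (p3 | p1)) = 1 | 1/4 = 1
((p3 | p2) <-> ((p2 -> p1) & ((p3 | p3) -> (p2 -> p3)))) | ((p3 -> p3) | (p1 | (p3 | p1))) = 3/4 | 1 = 1
(~((p1 & p3) <-> (p3 -> (p3 -> p3))) | (((p2 & p2) | p1) & (p3 -> (p2 & ~p1)))) <-> (((p3 | p2) <-> ((p2 -> p1) & ((p3 | p3) -> (p2 -> p3)))) | ((p3 -> p3) | (p1 | (p3 | p1)))) = 3/4 <-> 1 = 3/4
p3 -> p3 = 1/4 -> 1/4 = 1
~p3 = ~1/4 = 3/4
(p3 -> p3) -> ~p3 = 1 -> 3/4 = 3/4
p1 & p1 = 1/4 & 1/4 = 1/4
((p3 -> p3) -> ~p3) <-> (p1 & p1) = 3/4 <-> 1/4 = 1/2
~(((p3 -> p3) -> ~p3) <-> (p1 & p1)) = ~1/2 = 1/2
~~(((p3 -> p3) -> ~p3) <-> (p1 & p1)) = ~1/2 = 1/2
((~((p1 & p3) <-> (p3 -> (p3 -> p3))) | (((p2 & p2) | p1) & (p3 -> (p2 & ~p1)))) <-> (((p3 | p2) <-> ((p2 -> p1) & ((p3 | p3) -> (p2 -> p3)))) | ((p3 -> p3) | (p1 | (p3 | p1))))) | ~~(((p3 -> p3) -> ~p3) <-> (p1 & p1)) = 3/4 | 1/2 = 3/4

3/4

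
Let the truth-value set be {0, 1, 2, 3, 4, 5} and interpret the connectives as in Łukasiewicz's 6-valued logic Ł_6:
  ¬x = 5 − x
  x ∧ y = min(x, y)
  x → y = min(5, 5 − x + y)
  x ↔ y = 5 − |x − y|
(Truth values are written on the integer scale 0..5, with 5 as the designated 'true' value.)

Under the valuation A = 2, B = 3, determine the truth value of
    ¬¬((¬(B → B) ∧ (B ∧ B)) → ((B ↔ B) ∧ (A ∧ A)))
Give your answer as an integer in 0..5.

B → B = 3 → 3 = 5
¬(B → B) = ¬5 = 0
B ∧ B = 3 ∧ 3 = 3
¬(B → B) ∧ (B ∧ B) = 0 ∧ 3 = 0
B ↔ B = 3 ↔ 3 = 5
A ∧ A = 2 ∧ 2 = 2
(B ↔ B) ∧ (A ∧ A) = 5 ∧ 2 = 2
(¬(B → B) ∧ (B ∧ B)) → ((B ↔ B) ∧ (A ∧ A)) = 0 → 2 = 5
¬((¬(B → B) ∧ (B ∧ B)) → ((B ↔ B) ∧ (A ∧ A))) = ¬5 = 0
¬¬((¬(B → B) ∧ (B ∧ B)) → ((B ↔ B) ∧ (A ∧ A))) = ¬0 = 5

5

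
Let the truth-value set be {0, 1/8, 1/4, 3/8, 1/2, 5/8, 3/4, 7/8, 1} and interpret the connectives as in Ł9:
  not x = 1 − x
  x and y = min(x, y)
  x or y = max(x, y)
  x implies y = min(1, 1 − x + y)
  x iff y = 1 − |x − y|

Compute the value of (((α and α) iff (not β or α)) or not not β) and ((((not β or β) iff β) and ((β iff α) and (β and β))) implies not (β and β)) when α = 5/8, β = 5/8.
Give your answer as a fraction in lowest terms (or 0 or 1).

α and α = 5/8 and 5/8 = 5/8
not β = not 5/8 = 3/8
not β or α = 3/8 or 5/8 = 5/8
(α and α) iff (not β or α) = 5/8 iff 5/8 = 1
not β = not 5/8 = 3/8
not not β = not 3/8 = 5/8
((α and α) iff (not β or α)) or not not β = 1 or 5/8 = 1
not β = not 5/8 = 3/8
not β or β = 3/8 or 5/8 = 5/8
(not β or β) iff β = 5/8 iff 5/8 = 1
β iff α = 5/8 iff 5/8 = 1
β and β = 5/8 and 5/8 = 5/8
(β iff α) and (β and β) = 1 and 5/8 = 5/8
((not β or β) iff β) and ((β iff α) and (β and β)) = 1 and 5/8 = 5/8
β and β = 5/8 and 5/8 = 5/8
not (β and β) = not 5/8 = 3/8
(((not β or β) iff β) and ((β iff α) and (β and β))) implies not (β and β) = 5/8 implies 3/8 = 3/4
(((α and α) iff (not β or α)) or not not β) and ((((not β or β) iff β) and ((β iff α) and (β and β))) implies not (β and β)) = 1 and 3/4 = 3/4

3/4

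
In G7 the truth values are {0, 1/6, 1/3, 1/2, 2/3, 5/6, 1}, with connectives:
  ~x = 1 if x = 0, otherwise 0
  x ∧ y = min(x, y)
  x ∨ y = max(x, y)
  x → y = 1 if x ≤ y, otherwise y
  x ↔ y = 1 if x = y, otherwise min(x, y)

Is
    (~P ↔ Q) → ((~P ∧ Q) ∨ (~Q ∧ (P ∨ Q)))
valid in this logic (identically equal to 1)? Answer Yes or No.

Counterexample: take P = 1/6, Q = 0.
~P = ~1/6 = 0
~P ↔ Q = 0 ↔ 0 = 1
~P = ~1/6 = 0
~P ∧ Q = 0 ∧ 0 = 0
~Q = ~0 = 1
P ∨ Q = 1/6 ∨ 0 = 1/6
~Q ∧ (P ∨ Q) = 1 ∧ 1/6 = 1/6
(~P ∧ Q) ∨ (~Q ∧ (P ∨ Q)) = 0 ∨ 1/6 = 1/6
(~P ↔ Q) → ((~P ∧ Q) ∨ (~Q ∧ (P ∨ Q))) = 1 → 1/6 = 1/6
This gives 1/6 ≠ 1.

No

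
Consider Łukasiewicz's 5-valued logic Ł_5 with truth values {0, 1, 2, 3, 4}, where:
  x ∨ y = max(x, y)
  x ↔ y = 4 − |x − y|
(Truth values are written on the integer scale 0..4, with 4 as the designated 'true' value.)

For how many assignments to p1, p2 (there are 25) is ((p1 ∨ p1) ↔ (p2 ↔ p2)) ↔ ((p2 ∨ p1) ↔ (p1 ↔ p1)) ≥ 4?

15

value 4: 15 assignments (counts)
value 3: 4 assignments
value 2: 3 assignments
value 1: 2 assignments
value 0: 1 assignment
So 15 of the 25 assignments meet the threshold.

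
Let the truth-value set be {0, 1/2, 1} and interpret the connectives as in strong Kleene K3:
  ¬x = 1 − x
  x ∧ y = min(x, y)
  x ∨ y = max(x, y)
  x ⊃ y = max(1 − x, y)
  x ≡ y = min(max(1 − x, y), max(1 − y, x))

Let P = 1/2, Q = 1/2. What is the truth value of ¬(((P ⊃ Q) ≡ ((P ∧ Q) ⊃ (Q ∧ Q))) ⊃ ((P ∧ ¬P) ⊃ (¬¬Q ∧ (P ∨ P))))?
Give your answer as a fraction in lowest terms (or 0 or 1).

1/2

P ⊃ Q = 1/2 ⊃ 1/2 = 1/2
P ∧ Q = 1/2 ∧ 1/2 = 1/2
Q ∧ Q = 1/2 ∧ 1/2 = 1/2
(P ∧ Q) ⊃ (Q ∧ Q) = 1/2 ⊃ 1/2 = 1/2
(P ⊃ Q) ≡ ((P ∧ Q) ⊃ (Q ∧ Q)) = 1/2 ≡ 1/2 = 1/2
¬P = ¬1/2 = 1/2
P ∧ ¬P = 1/2 ∧ 1/2 = 1/2
¬Q = ¬1/2 = 1/2
¬¬Q = ¬1/2 = 1/2
P ∨ P = 1/2 ∨ 1/2 = 1/2
¬¬Q ∧ (P ∨ P) = 1/2 ∧ 1/2 = 1/2
(P ∧ ¬P) ⊃ (¬¬Q ∧ (P ∨ P)) = 1/2 ⊃ 1/2 = 1/2
((P ⊃ Q) ≡ ((P ∧ Q) ⊃ (Q ∧ Q))) ⊃ ((P ∧ ¬P) ⊃ (¬¬Q ∧ (P ∨ P))) = 1/2 ⊃ 1/2 = 1/2
¬(((P ⊃ Q) ≡ ((P ∧ Q) ⊃ (Q ∧ Q))) ⊃ ((P ∧ ¬P) ⊃ (¬¬Q ∧ (P ∨ P)))) = ¬1/2 = 1/2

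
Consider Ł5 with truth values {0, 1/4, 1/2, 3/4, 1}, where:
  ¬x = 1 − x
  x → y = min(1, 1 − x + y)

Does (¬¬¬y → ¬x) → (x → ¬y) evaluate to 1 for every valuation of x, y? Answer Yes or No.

Counterexample: take x = 1/4, y = 1.
¬y = ¬1 = 0
¬¬y = ¬0 = 1
¬¬¬y = ¬1 = 0
¬x = ¬1/4 = 3/4
¬¬¬y → ¬x = 0 → 3/4 = 1
¬y = ¬1 = 0
x → ¬y = 1/4 → 0 = 3/4
(¬¬¬y → ¬x) → (x → ¬y) = 1 → 3/4 = 3/4
This gives 3/4 ≠ 1.

No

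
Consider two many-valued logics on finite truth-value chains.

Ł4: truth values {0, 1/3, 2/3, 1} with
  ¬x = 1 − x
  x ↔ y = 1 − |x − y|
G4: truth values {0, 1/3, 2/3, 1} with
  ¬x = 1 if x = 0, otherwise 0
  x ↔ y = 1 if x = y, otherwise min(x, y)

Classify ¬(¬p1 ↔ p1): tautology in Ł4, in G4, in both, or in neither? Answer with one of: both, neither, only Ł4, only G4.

In Ł4: at p1 = 1/3 the value is 1/3 — not a tautology.
In G4: every assignment gives 1 — tautology.

only G4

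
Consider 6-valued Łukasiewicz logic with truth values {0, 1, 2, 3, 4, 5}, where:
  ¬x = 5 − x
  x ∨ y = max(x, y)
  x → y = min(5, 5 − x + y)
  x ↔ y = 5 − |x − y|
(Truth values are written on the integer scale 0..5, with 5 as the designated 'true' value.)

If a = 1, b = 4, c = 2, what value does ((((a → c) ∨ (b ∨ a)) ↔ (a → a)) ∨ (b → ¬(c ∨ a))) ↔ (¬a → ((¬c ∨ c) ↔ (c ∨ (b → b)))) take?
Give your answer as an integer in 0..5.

4

a → c = 1 → 2 = 5
b ∨ a = 4 ∨ 1 = 4
(a → c) ∨ (b ∨ a) = 5 ∨ 4 = 5
a → a = 1 → 1 = 5
((a → c) ∨ (b ∨ a)) ↔ (a → a) = 5 ↔ 5 = 5
c ∨ a = 2 ∨ 1 = 2
¬(c ∨ a) = ¬2 = 3
b → ¬(c ∨ a) = 4 → 3 = 4
(((a → c) ∨ (b ∨ a)) ↔ (a → a)) ∨ (b → ¬(c ∨ a)) = 5 ∨ 4 = 5
¬a = ¬1 = 4
¬c = ¬2 = 3
¬c ∨ c = 3 ∨ 2 = 3
b → b = 4 → 4 = 5
c ∨ (b → b) = 2 ∨ 5 = 5
(¬c ∨ c) ↔ (c ∨ (b → b)) = 3 ↔ 5 = 3
¬a → ((¬c ∨ c) ↔ (c ∨ (b → b))) = 4 → 3 = 4
((((a → c) ∨ (b ∨ a)) ↔ (a → a)) ∨ (b → ¬(c ∨ a))) ↔ (¬a → ((¬c ∨ c) ↔ (c ∨ (b → b)))) = 5 ↔ 4 = 4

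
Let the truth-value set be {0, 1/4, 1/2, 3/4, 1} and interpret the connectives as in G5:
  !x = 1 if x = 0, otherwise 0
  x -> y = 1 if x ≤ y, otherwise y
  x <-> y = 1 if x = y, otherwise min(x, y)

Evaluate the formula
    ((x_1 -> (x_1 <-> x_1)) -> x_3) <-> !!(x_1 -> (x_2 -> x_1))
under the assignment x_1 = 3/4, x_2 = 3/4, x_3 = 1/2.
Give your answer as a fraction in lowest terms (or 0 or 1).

x_1 <-> x_1 = 3/4 <-> 3/4 = 1
x_1 -> (x_1 <-> x_1) = 3/4 -> 1 = 1
(x_1 -> (x_1 <-> x_1)) -> x_3 = 1 -> 1/2 = 1/2
x_2 -> x_1 = 3/4 -> 3/4 = 1
x_1 -> (x_2 -> x_1) = 3/4 -> 1 = 1
!(x_1 -> (x_2 -> x_1)) = !1 = 0
!!(x_1 -> (x_2 -> x_1)) = !0 = 1
((x_1 -> (x_1 <-> x_1)) -> x_3) <-> !!(x_1 -> (x_2 -> x_1)) = 1/2 <-> 1 = 1/2

1/2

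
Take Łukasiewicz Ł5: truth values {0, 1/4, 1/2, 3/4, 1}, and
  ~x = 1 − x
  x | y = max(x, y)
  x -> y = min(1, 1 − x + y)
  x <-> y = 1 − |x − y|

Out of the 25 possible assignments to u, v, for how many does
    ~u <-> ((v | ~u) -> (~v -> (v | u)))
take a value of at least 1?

value 1: 4 assignments (counts)
value 3/4: 4 assignments
value 1/2: 6 assignments
value 1/4: 5 assignments
value 0: 6 assignments
So 4 of the 25 assignments meet the threshold.

4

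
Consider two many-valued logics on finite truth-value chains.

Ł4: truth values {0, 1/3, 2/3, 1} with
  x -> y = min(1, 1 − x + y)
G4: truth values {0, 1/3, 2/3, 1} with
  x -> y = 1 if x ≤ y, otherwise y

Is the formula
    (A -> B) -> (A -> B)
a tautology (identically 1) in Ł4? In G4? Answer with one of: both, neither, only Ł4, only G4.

both

In Ł4: every assignment gives 1 — tautology.
In G4: every assignment gives 1 — tautology.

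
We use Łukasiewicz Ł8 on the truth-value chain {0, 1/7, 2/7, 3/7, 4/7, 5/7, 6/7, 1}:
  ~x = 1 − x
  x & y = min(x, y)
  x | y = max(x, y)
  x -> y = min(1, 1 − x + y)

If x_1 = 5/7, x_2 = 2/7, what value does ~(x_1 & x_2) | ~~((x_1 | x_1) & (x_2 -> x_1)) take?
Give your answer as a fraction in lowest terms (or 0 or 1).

x_1 & x_2 = 5/7 & 2/7 = 2/7
~(x_1 & x_2) = ~2/7 = 5/7
x_1 | x_1 = 5/7 | 5/7 = 5/7
x_2 -> x_1 = 2/7 -> 5/7 = 1
(x_1 | x_1) & (x_2 -> x_1) = 5/7 & 1 = 5/7
~((x_1 | x_1) & (x_2 -> x_1)) = ~5/7 = 2/7
~~((x_1 | x_1) & (x_2 -> x_1)) = ~2/7 = 5/7
~(x_1 & x_2) | ~~((x_1 | x_1) & (x_2 -> x_1)) = 5/7 | 5/7 = 5/7

5/7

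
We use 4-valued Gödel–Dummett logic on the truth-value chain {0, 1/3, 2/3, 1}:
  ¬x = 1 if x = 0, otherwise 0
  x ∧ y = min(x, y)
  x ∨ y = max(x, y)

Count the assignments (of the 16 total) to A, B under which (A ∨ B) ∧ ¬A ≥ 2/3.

A = 0, B = 0 ↦ 0  <
A = 0, B = 1/3 ↦ 1/3  <
A = 0, B = 2/3 ↦ 2/3  ≥
A = 0, B = 1 ↦ 1  ≥
A = 1/3, B = 0 ↦ 0  <
A = 1/3, B = 1/3 ↦ 0  <
A = 1/3, B = 2/3 ↦ 0  <
A = 1/3, B = 1 ↦ 0  <
A = 2/3, B = 0 ↦ 0  <
A = 2/3, B = 1/3 ↦ 0  <
A = 2/3, B = 2/3 ↦ 0  <
A = 2/3, B = 1 ↦ 0  <
A = 1, B = 0 ↦ 0  <
A = 1, B = 1/3 ↦ 0  <
A = 1, B = 2/3 ↦ 0  <
A = 1, B = 1 ↦ 0  <
So 2 of the 16 assignments meet the threshold.

2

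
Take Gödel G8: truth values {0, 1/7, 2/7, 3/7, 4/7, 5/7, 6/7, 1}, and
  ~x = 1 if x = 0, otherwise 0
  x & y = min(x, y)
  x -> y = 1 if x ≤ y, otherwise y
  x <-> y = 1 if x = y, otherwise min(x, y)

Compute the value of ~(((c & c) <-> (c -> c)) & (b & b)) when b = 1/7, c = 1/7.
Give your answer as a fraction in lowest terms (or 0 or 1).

c & c = 1/7 & 1/7 = 1/7
c -> c = 1/7 -> 1/7 = 1
(c & c) <-> (c -> c) = 1/7 <-> 1 = 1/7
b & b = 1/7 & 1/7 = 1/7
((c & c) <-> (c -> c)) & (b & b) = 1/7 & 1/7 = 1/7
~(((c & c) <-> (c -> c)) & (b & b)) = ~1/7 = 0

0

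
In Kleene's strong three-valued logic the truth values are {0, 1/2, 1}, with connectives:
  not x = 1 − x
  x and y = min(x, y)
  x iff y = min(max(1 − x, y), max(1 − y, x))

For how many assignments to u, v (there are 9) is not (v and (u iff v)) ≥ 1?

u = 0, v = 0 ↦ 1  ≥
u = 0, v = 1/2 ↦ 1/2  <
u = 0, v = 1 ↦ 1  ≥
u = 1/2, v = 0 ↦ 1  ≥
u = 1/2, v = 1/2 ↦ 1/2  <
u = 1/2, v = 1 ↦ 1/2  <
u = 1, v = 0 ↦ 1  ≥
u = 1, v = 1/2 ↦ 1/2  <
u = 1, v = 1 ↦ 0  <
So 4 of the 9 assignments meet the threshold.

4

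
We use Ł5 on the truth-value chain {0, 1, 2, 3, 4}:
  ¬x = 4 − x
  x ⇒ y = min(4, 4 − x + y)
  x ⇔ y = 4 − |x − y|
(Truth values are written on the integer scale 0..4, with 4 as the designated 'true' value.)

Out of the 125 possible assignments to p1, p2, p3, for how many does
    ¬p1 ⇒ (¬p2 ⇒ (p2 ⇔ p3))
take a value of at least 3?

value 4: 112 assignments (counts)
value 3: 6 assignments (counts)
value 2: 4 assignments
value 1: 2 assignments
value 0: 1 assignment
So 118 of the 125 assignments meet the threshold.

118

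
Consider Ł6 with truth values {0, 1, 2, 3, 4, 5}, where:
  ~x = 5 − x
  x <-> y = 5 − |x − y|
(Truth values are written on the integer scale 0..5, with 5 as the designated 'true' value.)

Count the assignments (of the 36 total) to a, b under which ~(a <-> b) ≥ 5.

value 5: 2 assignments (counts)
value 4: 4 assignments
value 3: 6 assignments
value 2: 8 assignments
value 1: 10 assignments
value 0: 6 assignments
So 2 of the 36 assignments meet the threshold.

2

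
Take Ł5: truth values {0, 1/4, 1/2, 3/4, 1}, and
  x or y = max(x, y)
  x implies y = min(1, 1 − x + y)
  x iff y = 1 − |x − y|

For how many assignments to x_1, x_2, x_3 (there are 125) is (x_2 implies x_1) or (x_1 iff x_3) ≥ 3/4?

value 1: 85 assignments (counts)
value 3/4: 25 assignments (counts)
value 1/2: 10 assignments
value 1/4: 4 assignments
value 0: 1 assignment
So 110 of the 125 assignments meet the threshold.

110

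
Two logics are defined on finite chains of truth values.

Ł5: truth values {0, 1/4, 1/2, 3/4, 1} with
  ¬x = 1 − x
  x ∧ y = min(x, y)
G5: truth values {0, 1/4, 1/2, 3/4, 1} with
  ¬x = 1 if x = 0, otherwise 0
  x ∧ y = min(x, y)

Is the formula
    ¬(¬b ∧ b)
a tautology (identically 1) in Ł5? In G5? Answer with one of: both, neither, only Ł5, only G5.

In Ł5: at b = 1/4 the value is 3/4 — not a tautology.
In G5: every assignment gives 1 — tautology.

only G5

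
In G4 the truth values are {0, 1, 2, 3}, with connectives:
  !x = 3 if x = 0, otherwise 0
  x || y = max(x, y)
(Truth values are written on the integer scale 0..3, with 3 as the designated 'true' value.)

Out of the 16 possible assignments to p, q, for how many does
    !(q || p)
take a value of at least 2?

1

p = 0, q = 0 ↦ 3  ≥
p = 0, q = 1 ↦ 0  <
p = 0, q = 2 ↦ 0  <
p = 0, q = 3 ↦ 0  <
p = 1, q = 0 ↦ 0  <
p = 1, q = 1 ↦ 0  <
p = 1, q = 2 ↦ 0  <
p = 1, q = 3 ↦ 0  <
p = 2, q = 0 ↦ 0  <
p = 2, q = 1 ↦ 0  <
p = 2, q = 2 ↦ 0  <
p = 2, q = 3 ↦ 0  <
p = 3, q = 0 ↦ 0  <
p = 3, q = 1 ↦ 0  <
p = 3, q = 2 ↦ 0  <
p = 3, q = 3 ↦ 0  <
So 1 of the 16 assignments meets the threshold.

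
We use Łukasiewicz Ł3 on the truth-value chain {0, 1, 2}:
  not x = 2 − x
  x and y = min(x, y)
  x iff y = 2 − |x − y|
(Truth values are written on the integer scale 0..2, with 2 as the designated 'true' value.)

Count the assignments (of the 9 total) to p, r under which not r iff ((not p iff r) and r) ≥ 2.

p = 0, r = 0 ↦ 0  <
p = 0, r = 1 ↦ 2  ≥
p = 0, r = 2 ↦ 0  <
p = 1, r = 0 ↦ 0  <
p = 1, r = 1 ↦ 2  ≥
p = 1, r = 2 ↦ 1  <
p = 2, r = 0 ↦ 0  <
p = 2, r = 1 ↦ 2  ≥
p = 2, r = 2 ↦ 2  ≥
So 4 of the 9 assignments meet the threshold.

4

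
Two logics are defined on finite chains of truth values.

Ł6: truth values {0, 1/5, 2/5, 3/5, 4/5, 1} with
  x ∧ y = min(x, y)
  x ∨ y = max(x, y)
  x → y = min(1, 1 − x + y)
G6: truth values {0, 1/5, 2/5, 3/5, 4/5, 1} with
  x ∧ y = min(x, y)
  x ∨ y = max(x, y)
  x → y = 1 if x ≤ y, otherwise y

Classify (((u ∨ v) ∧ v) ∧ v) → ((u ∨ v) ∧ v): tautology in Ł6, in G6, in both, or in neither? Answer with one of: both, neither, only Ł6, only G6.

both

In Ł6: every assignment gives 1 — tautology.
In G6: every assignment gives 1 — tautology.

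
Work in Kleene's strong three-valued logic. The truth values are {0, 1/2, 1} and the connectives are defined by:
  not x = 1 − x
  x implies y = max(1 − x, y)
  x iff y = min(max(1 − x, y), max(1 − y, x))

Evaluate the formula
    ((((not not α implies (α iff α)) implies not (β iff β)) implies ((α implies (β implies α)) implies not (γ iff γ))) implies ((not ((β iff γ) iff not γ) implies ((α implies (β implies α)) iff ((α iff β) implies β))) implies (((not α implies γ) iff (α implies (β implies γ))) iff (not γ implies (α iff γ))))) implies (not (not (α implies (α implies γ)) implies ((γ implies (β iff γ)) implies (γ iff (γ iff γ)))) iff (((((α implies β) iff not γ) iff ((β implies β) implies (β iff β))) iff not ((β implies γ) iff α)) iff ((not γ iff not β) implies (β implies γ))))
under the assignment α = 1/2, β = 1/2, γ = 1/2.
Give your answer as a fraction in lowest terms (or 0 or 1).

1/2

not α = not 1/2 = 1/2
not not α = not 1/2 = 1/2
α iff α = 1/2 iff 1/2 = 1/2
not not α implies (α iff α) = 1/2 implies 1/2 = 1/2
β iff β = 1/2 iff 1/2 = 1/2
not (β iff β) = not 1/2 = 1/2
(not not α implies (α iff α)) implies not (β iff β) = 1/2 implies 1/2 = 1/2
β implies α = 1/2 implies 1/2 = 1/2
α implies (β implies α) = 1/2 implies 1/2 = 1/2
γ iff γ = 1/2 iff 1/2 = 1/2
not (γ iff γ) = not 1/2 = 1/2
(α implies (β implies α)) implies not (γ iff γ) = 1/2 implies 1/2 = 1/2
((not not α implies (α iff α)) implies not (β iff β)) implies ((α implies (β implies α)) implies not (γ iff γ)) = 1/2 implies 1/2 = 1/2
β iff γ = 1/2 iff 1/2 = 1/2
not γ = not 1/2 = 1/2
(β iff γ) iff not γ = 1/2 iff 1/2 = 1/2
not ((β iff γ) iff not γ) = not 1/2 = 1/2
β implies α = 1/2 implies 1/2 = 1/2
α implies (β implies α) = 1/2 implies 1/2 = 1/2
α iff β = 1/2 iff 1/2 = 1/2
(α iff β) implies β = 1/2 implies 1/2 = 1/2
(α implies (β implies α)) iff ((α iff β) implies β) = 1/2 iff 1/2 = 1/2
not ((β iff γ) iff not γ) implies ((α implies (β implies α)) iff ((α iff β) implies β)) = 1/2 implies 1/2 = 1/2
not α = not 1/2 = 1/2
not α implies γ = 1/2 implies 1/2 = 1/2
β implies γ = 1/2 implies 1/2 = 1/2
α implies (β implies γ) = 1/2 implies 1/2 = 1/2
(not α implies γ) iff (α implies (β implies γ)) = 1/2 iff 1/2 = 1/2
not γ = not 1/2 = 1/2
α iff γ = 1/2 iff 1/2 = 1/2
not γ implies (α iff γ) = 1/2 implies 1/2 = 1/2
((not α implies γ) iff (α implies (β implies γ))) iff (not γ implies (α iff γ)) = 1/2 iff 1/2 = 1/2
(not ((β iff γ) iff not γ) implies ((α implies (β implies α)) iff ((α iff β) implies β))) implies (((not α implies γ) iff (α implies (β implies γ))) iff (not γ implies (α iff γ))) = 1/2 implies 1/2 = 1/2
(((not not α implies (α iff α)) implies not (β iff β)) implies ((α implies (β implies α)) implies not (γ iff γ))) implies ((not ((β iff γ) iff not γ) implies ((α implies (β implies α)) iff ((α iff β) implies β))) implies (((not α implies γ) iff (α implies (β implies γ))) iff (not γ implies (α iff γ)))) = 1/2 implies 1/2 = 1/2
α implies γ = 1/2 implies 1/2 = 1/2
α implies (α implies γ) = 1/2 implies 1/2 = 1/2
not (α implies (α implies γ)) = not 1/2 = 1/2
β iff γ = 1/2 iff 1/2 = 1/2
γ implies (β iff γ) = 1/2 implies 1/2 = 1/2
γ iff γ = 1/2 iff 1/2 = 1/2
γ iff (γ iff γ) = 1/2 iff 1/2 = 1/2
(γ implies (β iff γ)) implies (γ iff (γ iff γ)) = 1/2 implies 1/2 = 1/2
not (α implies (α implies γ)) implies ((γ implies (β iff γ)) implies (γ iff (γ iff γ))) = 1/2 implies 1/2 = 1/2
not (not (α implies (α implies γ)) implies ((γ implies (β iff γ)) implies (γ iff (γ iff γ)))) = not 1/2 = 1/2
α implies β = 1/2 implies 1/2 = 1/2
not γ = not 1/2 = 1/2
(α implies β) iff not γ = 1/2 iff 1/2 = 1/2
β implies β = 1/2 implies 1/2 = 1/2
β iff β = 1/2 iff 1/2 = 1/2
(β implies β) implies (β iff β) = 1/2 implies 1/2 = 1/2
((α implies β) iff not γ) iff ((β implies β) implies (β iff β)) = 1/2 iff 1/2 = 1/2
β implies γ = 1/2 implies 1/2 = 1/2
(β implies γ) iff α = 1/2 iff 1/2 = 1/2
not ((β implies γ) iff α) = not 1/2 = 1/2
(((α implies β) iff not γ) iff ((β implies β) implies (β iff β))) iff not ((β implies γ) iff α) = 1/2 iff 1/2 = 1/2
not γ = not 1/2 = 1/2
not β = not 1/2 = 1/2
not γ iff not β = 1/2 iff 1/2 = 1/2
β implies γ = 1/2 implies 1/2 = 1/2
(not γ iff not β) implies (β implies γ) = 1/2 implies 1/2 = 1/2
((((α implies β) iff not γ) iff ((β implies β) implies (β iff β))) iff not ((β implies γ) iff α)) iff ((not γ iff not β) implies (β implies γ)) = 1/2 iff 1/2 = 1/2
not (not (α implies (α implies γ)) implies ((γ implies (β iff γ)) implies (γ iff (γ iff γ)))) iff (((((α implies β) iff not γ) iff ((β implies β) implies (β iff β))) iff not ((β implies γ) iff α)) iff ((not γ iff not β) implies (β implies γ))) = 1/2 iff 1/2 = 1/2
((((not not α implies (α iff α)) implies not (β iff β)) implies ((α implies (β implies α)) implies not (γ iff γ))) implies ((not ((β iff γ) iff not γ) implies ((α implies (β implies α)) iff ((α iff β) implies β))) implies (((not α implies γ) iff (α implies (β implies γ))) iff (not γ implies (α iff γ))))) implies (not (not (α implies (α implies γ)) implies ((γ implies (β iff γ)) implies (γ iff (γ iff γ)))) iff (((((α implies β) iff not γ) iff ((β implies β) implies (β iff β))) iff not ((β implies γ) iff α)) iff ((not γ iff not β) implies (β implies γ)))) = 1/2 implies 1/2 = 1/2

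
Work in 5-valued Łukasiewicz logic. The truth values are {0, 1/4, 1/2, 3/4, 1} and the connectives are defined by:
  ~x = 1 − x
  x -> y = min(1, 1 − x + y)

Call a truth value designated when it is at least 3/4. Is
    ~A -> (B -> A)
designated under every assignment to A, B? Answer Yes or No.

Counterexample: take A = 0, B = 1/2.
~A = ~0 = 1
B -> A = 1/2 -> 0 = 1/2
~A -> (B -> A) = 1 -> 1/2 = 1/2
This gives 1/2, which is below 3/4.

No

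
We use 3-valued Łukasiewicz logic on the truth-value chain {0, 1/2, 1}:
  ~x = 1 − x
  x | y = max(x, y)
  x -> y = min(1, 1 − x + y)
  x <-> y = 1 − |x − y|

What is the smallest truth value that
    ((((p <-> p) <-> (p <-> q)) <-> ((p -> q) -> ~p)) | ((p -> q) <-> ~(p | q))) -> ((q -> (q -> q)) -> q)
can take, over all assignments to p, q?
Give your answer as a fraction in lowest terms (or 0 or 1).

0

Take p = 0, q = 0:
p <-> p = 0 <-> 0 = 1
p <-> q = 0 <-> 0 = 1
(p <-> p) <-> (p <-> q) = 1 <-> 1 = 1
p -> q = 0 -> 0 = 1
~p = ~0 = 1
(p -> q) -> ~p = 1 -> 1 = 1
((p <-> p) <-> (p <-> q)) <-> ((p -> q) -> ~p) = 1 <-> 1 = 1
p -> q = 0 -> 0 = 1
p | q = 0 | 0 = 0
~(p | q) = ~0 = 1
(p -> q) <-> ~(p | q) = 1 <-> 1 = 1
(((p <-> p) <-> (p <-> q)) <-> ((p -> q) -> ~p)) | ((p -> q) <-> ~(p | q)) = 1 | 1 = 1
q -> q = 0 -> 0 = 1
q -> (q -> q) = 0 -> 1 = 1
(q -> (q -> q)) -> q = 1 -> 0 = 0
((((p <-> p) <-> (p <-> q)) <-> ((p -> q) -> ~p)) | ((p -> q) <-> ~(p | q))) -> ((q -> (q -> q)) -> q) = 1 -> 0 = 0
No assignment yields a value below 0, so this is the minimum.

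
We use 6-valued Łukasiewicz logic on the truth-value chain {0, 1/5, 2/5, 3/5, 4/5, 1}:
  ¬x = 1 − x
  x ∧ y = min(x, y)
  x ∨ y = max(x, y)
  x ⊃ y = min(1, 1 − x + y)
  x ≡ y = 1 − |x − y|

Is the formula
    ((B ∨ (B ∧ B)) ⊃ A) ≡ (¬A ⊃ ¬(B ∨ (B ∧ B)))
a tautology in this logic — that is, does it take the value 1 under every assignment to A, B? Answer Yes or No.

Yes

At A = 1/5, B = 4/5, for instance:
B ∧ B = 4/5 ∧ 4/5 = 4/5
B ∨ (B ∧ B) = 4/5 ∨ 4/5 = 4/5
(B ∨ (B ∧ B)) ⊃ A = 4/5 ⊃ 1/5 = 2/5
¬A = ¬1/5 = 4/5
¬(B ∨ (B ∧ B)) = ¬4/5 = 1/5
¬A ⊃ ¬(B ∨ (B ∧ B)) = 4/5 ⊃ 1/5 = 2/5
((B ∨ (B ∧ B)) ⊃ A) ≡ (¬A ⊃ ¬(B ∨ (B ∧ B))) = 2/5 ≡ 2/5 = 1
and checking the remaining 35 assignments likewise gives ≥ 1 in every case.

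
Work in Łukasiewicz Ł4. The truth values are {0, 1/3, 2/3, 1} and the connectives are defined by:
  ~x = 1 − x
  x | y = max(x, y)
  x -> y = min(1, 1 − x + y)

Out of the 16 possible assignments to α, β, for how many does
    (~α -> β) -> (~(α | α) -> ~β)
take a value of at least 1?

α = 0, β = 0 ↦ 1  ≥
α = 0, β = 1/3 ↦ 1  ≥
α = 0, β = 2/3 ↦ 2/3  <
α = 0, β = 1 ↦ 0  <
α = 1/3, β = 0 ↦ 1  ≥
α = 1/3, β = 1/3 ↦ 1  ≥
α = 1/3, β = 2/3 ↦ 2/3  <
α = 1/3, β = 1 ↦ 1/3  <
α = 2/3, β = 0 ↦ 1  ≥
α = 2/3, β = 1/3 ↦ 1  ≥
α = 2/3, β = 2/3 ↦ 1  ≥
α = 2/3, β = 1 ↦ 2/3  <
α = 1, β = 0 ↦ 1  ≥
α = 1, β = 1/3 ↦ 1  ≥
α = 1, β = 2/3 ↦ 1  ≥
α = 1, β = 1 ↦ 1  ≥
So 11 of the 16 assignments meet the threshold.

11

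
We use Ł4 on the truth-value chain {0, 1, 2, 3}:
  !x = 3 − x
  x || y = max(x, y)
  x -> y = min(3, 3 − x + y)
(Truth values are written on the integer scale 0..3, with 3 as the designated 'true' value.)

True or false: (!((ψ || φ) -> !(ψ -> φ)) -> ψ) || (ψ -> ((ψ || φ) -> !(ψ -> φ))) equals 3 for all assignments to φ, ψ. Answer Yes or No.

No

Counterexample: take φ = 3, ψ = 1.
ψ || φ = 1 || 3 = 3
ψ -> φ = 1 -> 3 = 3
!(ψ -> φ) = !3 = 0
(ψ || φ) -> !(ψ -> φ) = 3 -> 0 = 0
!((ψ || φ) -> !(ψ -> φ)) = !0 = 3
!((ψ || φ) -> !(ψ -> φ)) -> ψ = 3 -> 1 = 1
ψ || φ = 1 || 3 = 3
ψ -> φ = 1 -> 3 = 3
!(ψ -> φ) = !3 = 0
(ψ || φ) -> !(ψ -> φ) = 3 -> 0 = 0
ψ -> ((ψ || φ) -> !(ψ -> φ)) = 1 -> 0 = 2
(!((ψ || φ) -> !(ψ -> φ)) -> ψ) || (ψ -> ((ψ || φ) -> !(ψ -> φ))) = 1 || 2 = 2
This gives 2 ≠ 3.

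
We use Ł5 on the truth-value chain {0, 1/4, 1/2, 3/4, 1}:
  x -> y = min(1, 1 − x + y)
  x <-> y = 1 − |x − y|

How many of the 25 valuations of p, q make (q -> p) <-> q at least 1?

value 1: 3 assignments (counts)
value 3/4: 5 assignments
value 1/2: 6 assignments
value 1/4: 5 assignments
value 0: 6 assignments
So 3 of the 25 assignments meet the threshold.

3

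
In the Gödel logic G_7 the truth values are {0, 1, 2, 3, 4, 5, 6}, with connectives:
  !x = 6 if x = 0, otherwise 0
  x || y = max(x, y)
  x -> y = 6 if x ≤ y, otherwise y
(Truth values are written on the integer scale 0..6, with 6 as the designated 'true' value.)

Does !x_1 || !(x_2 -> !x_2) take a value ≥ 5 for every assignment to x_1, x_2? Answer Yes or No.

Counterexample: take x_1 = 1, x_2 = 0.
!x_1 = !1 = 0
!x_2 = !0 = 6
x_2 -> !x_2 = 0 -> 6 = 6
!(x_2 -> !x_2) = !6 = 0
!x_1 || !(x_2 -> !x_2) = 0 || 0 = 0
This gives 0, which is below 5.

No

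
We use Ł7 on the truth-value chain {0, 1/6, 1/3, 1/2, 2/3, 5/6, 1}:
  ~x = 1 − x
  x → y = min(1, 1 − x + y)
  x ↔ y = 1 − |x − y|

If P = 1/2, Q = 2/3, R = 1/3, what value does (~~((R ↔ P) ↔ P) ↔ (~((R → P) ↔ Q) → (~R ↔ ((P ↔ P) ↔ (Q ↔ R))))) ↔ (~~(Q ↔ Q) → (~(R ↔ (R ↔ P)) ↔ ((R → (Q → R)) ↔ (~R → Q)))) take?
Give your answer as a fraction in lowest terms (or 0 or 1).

R ↔ P = 1/3 ↔ 1/2 = 5/6
(R ↔ P) ↔ P = 5/6 ↔ 1/2 = 2/3
~((R ↔ P) ↔ P) = ~2/3 = 1/3
~~((R ↔ P) ↔ P) = ~1/3 = 2/3
R → P = 1/3 → 1/2 = 1
(R → P) ↔ Q = 1 ↔ 2/3 = 2/3
~((R → P) ↔ Q) = ~2/3 = 1/3
~R = ~1/3 = 2/3
P ↔ P = 1/2 ↔ 1/2 = 1
Q ↔ R = 2/3 ↔ 1/3 = 2/3
(P ↔ P) ↔ (Q ↔ R) = 1 ↔ 2/3 = 2/3
~R ↔ ((P ↔ P) ↔ (Q ↔ R)) = 2/3 ↔ 2/3 = 1
~((R → P) ↔ Q) → (~R ↔ ((P ↔ P) ↔ (Q ↔ R))) = 1/3 → 1 = 1
~~((R ↔ P) ↔ P) ↔ (~((R → P) ↔ Q) → (~R ↔ ((P ↔ P) ↔ (Q ↔ R)))) = 2/3 ↔ 1 = 2/3
Q ↔ Q = 2/3 ↔ 2/3 = 1
~(Q ↔ Q) = ~1 = 0
~~(Q ↔ Q) = ~0 = 1
R ↔ P = 1/3 ↔ 1/2 = 5/6
R ↔ (R ↔ P) = 1/3 ↔ 5/6 = 1/2
~(R ↔ (R ↔ P)) = ~1/2 = 1/2
Q → R = 2/3 → 1/3 = 2/3
R → (Q → R) = 1/3 → 2/3 = 1
~R = ~1/3 = 2/3
~R → Q = 2/3 → 2/3 = 1
(R → (Q → R)) ↔ (~R → Q) = 1 ↔ 1 = 1
~(R ↔ (R ↔ P)) ↔ ((R → (Q → R)) ↔ (~R → Q)) = 1/2 ↔ 1 = 1/2
~~(Q ↔ Q) → (~(R ↔ (R ↔ P)) ↔ ((R → (Q → R)) ↔ (~R → Q))) = 1 → 1/2 = 1/2
(~~((R ↔ P) ↔ P) ↔ (~((R → P) ↔ Q) → (~R ↔ ((P ↔ P) ↔ (Q ↔ R))))) ↔ (~~(Q ↔ Q) → (~(R ↔ (R ↔ P)) ↔ ((R → (Q → R)) ↔ (~R → Q)))) = 2/3 ↔ 1/2 = 5/6

5/6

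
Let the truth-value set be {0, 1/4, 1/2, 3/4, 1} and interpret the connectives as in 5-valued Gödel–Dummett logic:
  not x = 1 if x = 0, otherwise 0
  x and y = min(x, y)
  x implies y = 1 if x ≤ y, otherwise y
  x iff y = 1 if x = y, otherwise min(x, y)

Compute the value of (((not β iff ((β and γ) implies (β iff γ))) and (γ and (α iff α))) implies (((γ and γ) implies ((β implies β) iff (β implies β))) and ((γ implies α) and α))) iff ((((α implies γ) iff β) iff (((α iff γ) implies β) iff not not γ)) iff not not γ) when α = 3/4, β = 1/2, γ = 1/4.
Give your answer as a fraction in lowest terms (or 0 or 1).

1/4

not β = not 1/2 = 0
β and γ = 1/2 and 1/4 = 1/4
β iff γ = 1/2 iff 1/4 = 1/4
(β and γ) implies (β iff γ) = 1/4 implies 1/4 = 1
not β iff ((β and γ) implies (β iff γ)) = 0 iff 1 = 0
α iff α = 3/4 iff 3/4 = 1
γ and (α iff α) = 1/4 and 1 = 1/4
(not β iff ((β and γ) implies (β iff γ))) and (γ and (α iff α)) = 0 and 1/4 = 0
γ and γ = 1/4 and 1/4 = 1/4
β implies β = 1/2 implies 1/2 = 1
β implies β = 1/2 implies 1/2 = 1
(β implies β) iff (β implies β) = 1 iff 1 = 1
(γ and γ) implies ((β implies β) iff (β implies β)) = 1/4 implies 1 = 1
γ implies α = 1/4 implies 3/4 = 1
(γ implies α) and α = 1 and 3/4 = 3/4
((γ and γ) implies ((β implies β) iff (β implies β))) and ((γ implies α) and α) = 1 and 3/4 = 3/4
((not β iff ((β and γ) implies (β iff γ))) and (γ and (α iff α))) implies (((γ and γ) implies ((β implies β) iff (β implies β))) and ((γ implies α) and α)) = 0 implies 3/4 = 1
α implies γ = 3/4 implies 1/4 = 1/4
(α implies γ) iff β = 1/4 iff 1/2 = 1/4
α iff γ = 3/4 iff 1/4 = 1/4
(α iff γ) implies β = 1/4 implies 1/2 = 1
not γ = not 1/4 = 0
not not γ = not 0 = 1
((α iff γ) implies β) iff not not γ = 1 iff 1 = 1
((α implies γ) iff β) iff (((α iff γ) implies β) iff not not γ) = 1/4 iff 1 = 1/4
not γ = not 1/4 = 0
not not γ = not 0 = 1
(((α implies γ) iff β) iff (((α iff γ) implies β) iff not not γ)) iff not not γ = 1/4 iff 1 = 1/4
(((not β iff ((β and γ) implies (β iff γ))) and (γ and (α iff α))) implies (((γ and γ) implies ((β implies β) iff (β implies β))) and ((γ implies α) and α))) iff ((((α implies γ) iff β) iff (((α iff γ) implies β) iff not not γ)) iff not not γ) = 1 iff 1/4 = 1/4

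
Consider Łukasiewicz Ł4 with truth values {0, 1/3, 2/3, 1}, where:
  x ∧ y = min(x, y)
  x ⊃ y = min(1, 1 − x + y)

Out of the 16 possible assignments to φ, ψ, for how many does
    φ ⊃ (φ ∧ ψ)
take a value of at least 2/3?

13

φ = 0, ψ = 0 ↦ 1  ≥
φ = 0, ψ = 1/3 ↦ 1  ≥
φ = 0, ψ = 2/3 ↦ 1  ≥
φ = 0, ψ = 1 ↦ 1  ≥
φ = 1/3, ψ = 0 ↦ 2/3  ≥
φ = 1/3, ψ = 1/3 ↦ 1  ≥
φ = 1/3, ψ = 2/3 ↦ 1  ≥
φ = 1/3, ψ = 1 ↦ 1  ≥
φ = 2/3, ψ = 0 ↦ 1/3  <
φ = 2/3, ψ = 1/3 ↦ 2/3  ≥
φ = 2/3, ψ = 2/3 ↦ 1  ≥
φ = 2/3, ψ = 1 ↦ 1  ≥
φ = 1, ψ = 0 ↦ 0  <
φ = 1, ψ = 1/3 ↦ 1/3  <
φ = 1, ψ = 2/3 ↦ 2/3  ≥
φ = 1, ψ = 1 ↦ 1  ≥
So 13 of the 16 assignments meet the threshold.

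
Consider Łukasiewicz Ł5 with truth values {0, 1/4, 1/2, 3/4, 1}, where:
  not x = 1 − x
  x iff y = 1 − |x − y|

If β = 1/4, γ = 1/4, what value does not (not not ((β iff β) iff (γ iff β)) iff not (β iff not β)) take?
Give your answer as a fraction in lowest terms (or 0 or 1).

1/2

β iff β = 1/4 iff 1/4 = 1
γ iff β = 1/4 iff 1/4 = 1
(β iff β) iff (γ iff β) = 1 iff 1 = 1
not ((β iff β) iff (γ iff β)) = not 1 = 0
not not ((β iff β) iff (γ iff β)) = not 0 = 1
not β = not 1/4 = 3/4
β iff not β = 1/4 iff 3/4 = 1/2
not (β iff not β) = not 1/2 = 1/2
not not ((β iff β) iff (γ iff β)) iff not (β iff not β) = 1 iff 1/2 = 1/2
not (not not ((β iff β) iff (γ iff β)) iff not (β iff not β)) = not 1/2 = 1/2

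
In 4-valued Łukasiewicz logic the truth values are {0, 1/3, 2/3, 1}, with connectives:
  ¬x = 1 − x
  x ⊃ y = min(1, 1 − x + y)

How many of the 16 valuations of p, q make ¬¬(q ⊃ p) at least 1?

p = 0, q = 0 ↦ 1  ≥
p = 0, q = 1/3 ↦ 2/3  <
p = 0, q = 2/3 ↦ 1/3  <
p = 0, q = 1 ↦ 0  <
p = 1/3, q = 0 ↦ 1  ≥
p = 1/3, q = 1/3 ↦ 1  ≥
p = 1/3, q = 2/3 ↦ 2/3  <
p = 1/3, q = 1 ↦ 1/3  <
p = 2/3, q = 0 ↦ 1  ≥
p = 2/3, q = 1/3 ↦ 1  ≥
p = 2/3, q = 2/3 ↦ 1  ≥
p = 2/3, q = 1 ↦ 2/3  <
p = 1, q = 0 ↦ 1  ≥
p = 1, q = 1/3 ↦ 1  ≥
p = 1, q = 2/3 ↦ 1  ≥
p = 1, q = 1 ↦ 1  ≥
So 10 of the 16 assignments meet the threshold.

10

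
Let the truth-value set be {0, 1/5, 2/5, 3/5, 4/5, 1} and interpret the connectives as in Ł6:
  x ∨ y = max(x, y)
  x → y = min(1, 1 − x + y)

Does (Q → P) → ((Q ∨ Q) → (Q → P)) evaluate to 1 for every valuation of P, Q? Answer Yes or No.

Yes

At P = 1, Q = 3/5, for instance:
Q → P = 3/5 → 1 = 1
Q ∨ Q = 3/5 ∨ 3/5 = 3/5
(Q ∨ Q) → (Q → P) = 3/5 → 1 = 1
(Q → P) → ((Q ∨ Q) → (Q → P)) = 1 → 1 = 1
and checking the remaining 35 assignments likewise gives ≥ 1 in every case.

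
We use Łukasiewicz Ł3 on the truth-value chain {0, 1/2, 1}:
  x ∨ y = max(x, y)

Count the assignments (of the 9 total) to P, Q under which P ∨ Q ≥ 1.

5

P = 0, Q = 0 ↦ 0  <
P = 0, Q = 1/2 ↦ 1/2  <
P = 0, Q = 1 ↦ 1  ≥
P = 1/2, Q = 0 ↦ 1/2  <
P = 1/2, Q = 1/2 ↦ 1/2  <
P = 1/2, Q = 1 ↦ 1  ≥
P = 1, Q = 0 ↦ 1  ≥
P = 1, Q = 1/2 ↦ 1  ≥
P = 1, Q = 1 ↦ 1  ≥
So 5 of the 9 assignments meet the threshold.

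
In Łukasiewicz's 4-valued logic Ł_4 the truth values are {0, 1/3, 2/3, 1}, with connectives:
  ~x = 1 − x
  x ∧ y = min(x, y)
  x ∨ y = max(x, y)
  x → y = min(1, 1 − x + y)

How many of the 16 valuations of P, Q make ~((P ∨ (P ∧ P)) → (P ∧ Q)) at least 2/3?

P = 0, Q = 0 ↦ 0  <
P = 0, Q = 1/3 ↦ 0  <
P = 0, Q = 2/3 ↦ 0  <
P = 0, Q = 1 ↦ 0  <
P = 1/3, Q = 0 ↦ 1/3  <
P = 1/3, Q = 1/3 ↦ 0  <
P = 1/3, Q = 2/3 ↦ 0  <
P = 1/3, Q = 1 ↦ 0  <
P = 2/3, Q = 0 ↦ 2/3  ≥
P = 2/3, Q = 1/3 ↦ 1/3  <
P = 2/3, Q = 2/3 ↦ 0  <
P = 2/3, Q = 1 ↦ 0  <
P = 1, Q = 0 ↦ 1  ≥
P = 1, Q = 1/3 ↦ 2/3  ≥
P = 1, Q = 2/3 ↦ 1/3  <
P = 1, Q = 1 ↦ 0  <
So 3 of the 16 assignments meet the threshold.

3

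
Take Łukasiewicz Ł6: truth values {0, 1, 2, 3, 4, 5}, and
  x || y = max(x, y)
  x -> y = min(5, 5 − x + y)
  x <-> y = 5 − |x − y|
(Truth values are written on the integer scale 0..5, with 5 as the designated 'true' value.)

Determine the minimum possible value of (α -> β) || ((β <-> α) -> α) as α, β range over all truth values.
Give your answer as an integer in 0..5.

4

Take α = 1, β = 0:
α -> β = 1 -> 0 = 4
β <-> α = 0 <-> 1 = 4
(β <-> α) -> α = 4 -> 1 = 2
(α -> β) || ((β <-> α) -> α) = 4 || 2 = 4
No assignment yields a value below 4, so this is the minimum.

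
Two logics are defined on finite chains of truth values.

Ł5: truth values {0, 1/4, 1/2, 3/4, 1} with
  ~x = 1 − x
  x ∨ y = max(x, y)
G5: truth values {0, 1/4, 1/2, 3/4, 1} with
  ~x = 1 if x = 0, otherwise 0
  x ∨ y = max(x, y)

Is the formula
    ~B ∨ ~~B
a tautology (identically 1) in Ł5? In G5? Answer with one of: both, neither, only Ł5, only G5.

In Ł5: at B = 1/4 the value is 3/4 — not a tautology.
In G5: every assignment gives 1 — tautology.

only G5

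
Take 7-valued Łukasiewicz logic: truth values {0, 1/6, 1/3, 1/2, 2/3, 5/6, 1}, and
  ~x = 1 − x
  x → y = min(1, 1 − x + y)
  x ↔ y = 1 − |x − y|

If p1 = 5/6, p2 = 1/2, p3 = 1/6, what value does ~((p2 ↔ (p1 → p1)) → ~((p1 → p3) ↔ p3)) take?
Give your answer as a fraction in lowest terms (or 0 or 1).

1/3

p1 → p1 = 5/6 → 5/6 = 1
p2 ↔ (p1 → p1) = 1/2 ↔ 1 = 1/2
p1 → p3 = 5/6 → 1/6 = 1/3
(p1 → p3) ↔ p3 = 1/3 ↔ 1/6 = 5/6
~((p1 → p3) ↔ p3) = ~5/6 = 1/6
(p2 ↔ (p1 → p1)) → ~((p1 → p3) ↔ p3) = 1/2 → 1/6 = 2/3
~((p2 ↔ (p1 → p1)) → ~((p1 → p3) ↔ p3)) = ~2/3 = 1/3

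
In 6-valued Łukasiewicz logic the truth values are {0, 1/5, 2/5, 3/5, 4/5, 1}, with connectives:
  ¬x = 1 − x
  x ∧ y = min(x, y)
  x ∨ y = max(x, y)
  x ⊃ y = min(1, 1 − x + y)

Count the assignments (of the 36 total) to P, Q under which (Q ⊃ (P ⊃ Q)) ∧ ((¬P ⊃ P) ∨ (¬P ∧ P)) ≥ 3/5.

24

value 1: 18 assignments (counts)
value 4/5: 6 assignments (counts)
value 2/5: 6 assignments
value 0: 6 assignments
So 24 of the 36 assignments meet the threshold.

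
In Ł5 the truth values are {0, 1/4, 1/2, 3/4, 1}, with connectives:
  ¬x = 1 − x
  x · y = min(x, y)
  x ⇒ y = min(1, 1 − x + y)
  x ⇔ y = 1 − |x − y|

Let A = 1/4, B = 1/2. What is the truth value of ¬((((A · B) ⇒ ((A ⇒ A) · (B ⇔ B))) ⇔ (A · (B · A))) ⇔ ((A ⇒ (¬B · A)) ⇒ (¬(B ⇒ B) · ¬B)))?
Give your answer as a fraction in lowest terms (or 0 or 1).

A · B = 1/4 · 1/2 = 1/4
A ⇒ A = 1/4 ⇒ 1/4 = 1
B ⇔ B = 1/2 ⇔ 1/2 = 1
(A ⇒ A) · (B ⇔ B) = 1 · 1 = 1
(A · B) ⇒ ((A ⇒ A) · (B ⇔ B)) = 1/4 ⇒ 1 = 1
B · A = 1/2 · 1/4 = 1/4
A · (B · A) = 1/4 · 1/4 = 1/4
((A · B) ⇒ ((A ⇒ A) · (B ⇔ B))) ⇔ (A · (B · A)) = 1 ⇔ 1/4 = 1/4
¬B = ¬1/2 = 1/2
¬B · A = 1/2 · 1/4 = 1/4
A ⇒ (¬B · A) = 1/4 ⇒ 1/4 = 1
B ⇒ B = 1/2 ⇒ 1/2 = 1
¬(B ⇒ B) = ¬1 = 0
¬B = ¬1/2 = 1/2
¬(B ⇒ B) · ¬B = 0 · 1/2 = 0
(A ⇒ (¬B · A)) ⇒ (¬(B ⇒ B) · ¬B) = 1 ⇒ 0 = 0
(((A · B) ⇒ ((A ⇒ A) · (B ⇔ B))) ⇔ (A · (B · A))) ⇔ ((A ⇒ (¬B · A)) ⇒ (¬(B ⇒ B) · ¬B)) = 1/4 ⇔ 0 = 3/4
¬((((A · B) ⇒ ((A ⇒ A) · (B ⇔ B))) ⇔ (A · (B · A))) ⇔ ((A ⇒ (¬B · A)) ⇒ (¬(B ⇒ B) · ¬B))) = ¬3/4 = 1/4

1/4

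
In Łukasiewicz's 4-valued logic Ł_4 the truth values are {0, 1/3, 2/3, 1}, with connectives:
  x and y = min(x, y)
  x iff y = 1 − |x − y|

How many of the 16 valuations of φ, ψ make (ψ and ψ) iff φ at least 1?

φ = 0, ψ = 0 ↦ 1  ≥
φ = 0, ψ = 1/3 ↦ 2/3  <
φ = 0, ψ = 2/3 ↦ 1/3  <
φ = 0, ψ = 1 ↦ 0  <
φ = 1/3, ψ = 0 ↦ 2/3  <
φ = 1/3, ψ = 1/3 ↦ 1  ≥
φ = 1/3, ψ = 2/3 ↦ 2/3  <
φ = 1/3, ψ = 1 ↦ 1/3  <
φ = 2/3, ψ = 0 ↦ 1/3  <
φ = 2/3, ψ = 1/3 ↦ 2/3  <
φ = 2/3, ψ = 2/3 ↦ 1  ≥
φ = 2/3, ψ = 1 ↦ 2/3  <
φ = 1, ψ = 0 ↦ 0  <
φ = 1, ψ = 1/3 ↦ 1/3  <
φ = 1, ψ = 2/3 ↦ 2/3  <
φ = 1, ψ = 1 ↦ 1  ≥
So 4 of the 16 assignments meet the threshold.

4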